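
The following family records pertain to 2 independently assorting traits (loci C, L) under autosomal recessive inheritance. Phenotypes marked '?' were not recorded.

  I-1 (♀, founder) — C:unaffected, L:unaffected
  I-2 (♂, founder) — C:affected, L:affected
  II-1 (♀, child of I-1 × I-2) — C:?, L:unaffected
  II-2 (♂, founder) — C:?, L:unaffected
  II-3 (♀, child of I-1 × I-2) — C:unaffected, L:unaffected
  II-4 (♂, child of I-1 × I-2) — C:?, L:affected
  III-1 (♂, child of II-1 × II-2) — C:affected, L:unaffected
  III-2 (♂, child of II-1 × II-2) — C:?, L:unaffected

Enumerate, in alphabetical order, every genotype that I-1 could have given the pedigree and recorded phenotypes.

I-1 ∈ {CC Ll, Cc Ll}

C/I-1 un ·: CC|Cc
C/I-2 aff ·: cc
C/II-1 ? I-1×I-2: Cc|cc
C/II-2 ? ·: Cc|cc
C/II-3 un I-1×I-2: Cc
C/II-4 ? I-1×I-2: Cc|cc
C/III-1 aff II-1×II-2: cc
C/III-2 ? II-1×II-2: CC|Cc|cc
⇒ C over [I-1,I-2,II-1,II-2,II-3,II-4,III-1,III-2]: 21 consistent
L/I-1 un ·: Ll
L/I-2 aff ·: ll
L/II-1 un I-1×I-2: Ll
L/II-2 un ·: LL|Ll
L/II-3 un I-1×I-2: Ll
L/II-4 aff I-1×I-2: ll
L/III-1 un II-1×II-2: LL|Ll
L/III-2 un II-1×II-2: LL|Ll
⇒ L over [I-1,I-2,II-1,II-2,II-3,II-4,III-1,III-2]: 8 consistent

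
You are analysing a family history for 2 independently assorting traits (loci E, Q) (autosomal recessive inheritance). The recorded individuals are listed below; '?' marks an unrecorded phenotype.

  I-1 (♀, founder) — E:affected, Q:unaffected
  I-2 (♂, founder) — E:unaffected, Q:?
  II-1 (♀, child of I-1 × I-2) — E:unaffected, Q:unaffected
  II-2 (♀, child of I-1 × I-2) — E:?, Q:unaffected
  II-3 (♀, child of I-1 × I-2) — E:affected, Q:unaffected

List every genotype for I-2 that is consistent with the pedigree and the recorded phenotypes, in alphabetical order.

I-2 ∈ {Ee QQ, Ee Qq, Ee qq}

E/I-1 aff ·: ee
E/I-2 un ·: Ee
E/II-1 un I-1×I-2: Ee
E/II-2 ? I-1×I-2: Ee|ee
E/II-3 aff I-1×I-2: ee
⇒ E over [I-1,I-2,II-1,II-2,II-3]: 2 consistent
Q/I-1 un ·: QQ|Qq
Q/I-2 ? ·: QQ|Qq|qq
Q/II-1 un I-1×I-2: QQ|Qq
Q/II-2 un I-1×I-2: QQ|Qq
Q/II-3 un I-1×I-2: QQ|Qq
⇒ Q over [I-1,I-2,II-1,II-2,II-3]: 27 consistent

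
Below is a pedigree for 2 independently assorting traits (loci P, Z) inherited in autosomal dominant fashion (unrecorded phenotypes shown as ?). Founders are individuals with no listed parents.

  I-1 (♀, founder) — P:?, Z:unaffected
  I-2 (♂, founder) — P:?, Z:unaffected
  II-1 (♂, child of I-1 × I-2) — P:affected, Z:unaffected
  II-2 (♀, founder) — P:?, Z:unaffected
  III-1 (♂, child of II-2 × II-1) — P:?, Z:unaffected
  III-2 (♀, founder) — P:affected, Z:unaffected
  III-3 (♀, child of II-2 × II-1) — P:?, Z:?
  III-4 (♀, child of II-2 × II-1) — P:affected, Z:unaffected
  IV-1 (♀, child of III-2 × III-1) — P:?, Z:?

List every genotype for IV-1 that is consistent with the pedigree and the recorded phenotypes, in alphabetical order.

IV-1 ∈ {PP zz, Pp zz, pp zz}

P/I-1 ? ·: pp|Pp|PP
P/I-2 ? ·: pp|Pp|PP
P/II-1 aff I-1×I-2: Pp|PP
P/II-2 ? ·: pp|Pp|PP
P/III-1 ? II-2×II-1: pp|Pp|PP
P/III-2 aff ·: Pp|PP
P/III-3 ? II-2×II-1: pp|Pp|PP
P/III-4 aff II-2×II-1: Pp|PP
P/IV-1 ? III-2×III-1: pp|Pp|PP
⇒ P over [I-1,I-2,II-1,II-2,III-1,III-2,III-3,III-4,IV-1]: 958 consistent
Z/I-1 un ·: zz
Z/I-2 un ·: zz
Z/II-1 un I-1×I-2: zz
Z/II-2 un ·: zz
Z/III-1 un II-2×II-1: zz
Z/III-2 un ·: zz
Z/III-3 ? II-2×II-1: zz
Z/III-4 un II-2×II-1: zz
Z/IV-1 ? III-2×III-1: zz
⇒ Z over [I-1,I-2,II-1,II-2,III-1,III-2,III-3,III-4,IV-1]: 1 consistent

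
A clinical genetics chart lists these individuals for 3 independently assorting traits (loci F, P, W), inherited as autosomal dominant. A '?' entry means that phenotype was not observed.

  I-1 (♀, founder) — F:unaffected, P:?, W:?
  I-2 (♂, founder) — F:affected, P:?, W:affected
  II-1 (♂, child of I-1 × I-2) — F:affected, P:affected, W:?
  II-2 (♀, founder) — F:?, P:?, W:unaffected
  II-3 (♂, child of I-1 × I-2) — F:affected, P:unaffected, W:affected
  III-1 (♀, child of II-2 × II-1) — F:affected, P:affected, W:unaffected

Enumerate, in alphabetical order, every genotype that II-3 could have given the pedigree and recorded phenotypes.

F/I-1 un ·: ff
F/I-2 aff ·: Ff|FF
F/II-1 aff I-1×I-2: Ff
F/II-2 ? ·: ff|Ff|FF
F/II-3 aff I-1×I-2: Ff
F/III-1 aff II-2×II-1: Ff|FF
⇒ F over [I-1,I-2,II-1,II-2,II-3,III-1]: 10 consistent
P/I-1 ? ·: pp|Pp
P/I-2 ? ·: pp|Pp
P/II-1 aff I-1×I-2: Pp|PP
P/II-2 ? ·: pp|Pp|PP
P/II-3 un I-1×I-2: pp
P/III-1 aff II-2×II-1: Pp|PP
⇒ P over [I-1,I-2,II-1,II-2,II-3,III-1]: 19 consistent
W/I-1 ? ·: ww|Ww|WW
W/I-2 aff ·: Ww|WW
W/II-1 ? I-1×I-2: ww|Ww
W/II-2 un ·: ww
W/II-3 aff I-1×I-2: Ww|WW
W/III-1 un II-2×II-1: ww
⇒ W over [I-1,I-2,II-1,II-2,II-3,III-1]: 11 consistent

II-3 ∈ {Ff pp WW, Ff pp Ww}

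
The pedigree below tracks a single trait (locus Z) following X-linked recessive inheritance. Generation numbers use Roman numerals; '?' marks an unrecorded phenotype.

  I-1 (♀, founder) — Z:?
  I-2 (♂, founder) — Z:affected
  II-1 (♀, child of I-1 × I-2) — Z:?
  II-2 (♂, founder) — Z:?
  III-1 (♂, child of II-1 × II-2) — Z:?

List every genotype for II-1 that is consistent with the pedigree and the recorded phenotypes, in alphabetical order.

Z/I-1 ? ·: X^ZX^Z|X^ZX^z|X^zX^z
Z/I-2 aff ·: X^zY
Z/II-1 ? I-1×I-2: X^ZX^z|X^zX^z
Z/II-2 ? ·: X^ZY|X^zY
Z/III-1 ? II-1×II-2: X^ZY|X^zY
⇒ Z over [I-1,I-2,II-1,II-2,III-1]: 12 consistent

II-1 ∈ {X^ZX^z, X^zX^z}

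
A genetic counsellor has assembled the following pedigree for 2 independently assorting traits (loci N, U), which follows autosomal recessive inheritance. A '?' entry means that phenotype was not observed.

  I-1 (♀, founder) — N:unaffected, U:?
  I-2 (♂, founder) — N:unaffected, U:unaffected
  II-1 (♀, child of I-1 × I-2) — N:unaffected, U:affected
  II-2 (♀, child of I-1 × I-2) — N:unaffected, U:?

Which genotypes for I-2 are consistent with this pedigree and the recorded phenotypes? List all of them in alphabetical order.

I-2 ∈ {NN Uu, Nn Uu}

N/I-1 un ·: NN|Nn
N/I-2 un ·: NN|Nn
N/II-1 un I-1×I-2: NN|Nn
N/II-2 un I-1×I-2: NN|Nn
⇒ N over [I-1,I-2,II-1,II-2]: 13 consistent
U/I-1 ? ·: Uu|uu
U/I-2 un ·: Uu
U/II-1 aff I-1×I-2: uu
U/II-2 ? I-1×I-2: UU|Uu|uu
⇒ U over [I-1,I-2,II-1,II-2]: 5 consistent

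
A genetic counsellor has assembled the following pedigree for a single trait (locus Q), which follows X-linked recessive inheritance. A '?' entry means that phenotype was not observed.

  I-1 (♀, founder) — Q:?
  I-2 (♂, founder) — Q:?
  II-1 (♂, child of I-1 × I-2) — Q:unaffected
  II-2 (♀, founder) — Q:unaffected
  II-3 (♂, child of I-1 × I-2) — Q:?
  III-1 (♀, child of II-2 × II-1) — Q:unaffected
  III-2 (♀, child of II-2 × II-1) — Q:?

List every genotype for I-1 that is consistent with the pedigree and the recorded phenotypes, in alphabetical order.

Q/I-1 ? ·: X^QX^Q|X^QX^q
Q/I-2 ? ·: X^QY|X^qY
Q/II-1 un I-1×I-2: X^QY
Q/II-2 un ·: X^QX^Q|X^QX^q
Q/II-3 ? I-1×I-2: X^QY|X^qY
Q/III-1 un II-2×II-1: X^QX^Q|X^QX^q
Q/III-2 ? II-2×II-1: X^QX^Q|X^QX^q
⇒ Q over [I-1,I-2,II-1,II-2,II-3,III-1,III-2]: 30 consistent

I-1 ∈ {X^QX^Q, X^QX^q}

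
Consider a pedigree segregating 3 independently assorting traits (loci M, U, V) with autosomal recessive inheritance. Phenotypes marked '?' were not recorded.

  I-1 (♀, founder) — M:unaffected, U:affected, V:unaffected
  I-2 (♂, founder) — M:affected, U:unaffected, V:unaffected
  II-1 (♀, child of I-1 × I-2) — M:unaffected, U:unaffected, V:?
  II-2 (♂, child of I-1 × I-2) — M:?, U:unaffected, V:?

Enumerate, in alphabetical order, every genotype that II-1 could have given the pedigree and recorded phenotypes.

II-1 ∈ {Mm Uu VV, Mm Uu Vv, Mm Uu vv}

M/I-1 un ·: MM|Mm
M/I-2 aff ·: mm
M/II-1 un I-1×I-2: Mm
M/II-2 ? I-1×I-2: Mm|mm
⇒ M over [I-1,I-2,II-1,II-2]: 3 consistent
U/I-1 aff ·: uu
U/I-2 un ·: UU|Uu
U/II-1 un I-1×I-2: Uu
U/II-2 un I-1×I-2: Uu
⇒ U over [I-1,I-2,II-1,II-2]: 2 consistent
V/I-1 un ·: VV|Vv
V/I-2 un ·: VV|Vv
V/II-1 ? I-1×I-2: VV|Vv|vv
V/II-2 ? I-1×I-2: VV|Vv|vv
⇒ V over [I-1,I-2,II-1,II-2]: 18 consistent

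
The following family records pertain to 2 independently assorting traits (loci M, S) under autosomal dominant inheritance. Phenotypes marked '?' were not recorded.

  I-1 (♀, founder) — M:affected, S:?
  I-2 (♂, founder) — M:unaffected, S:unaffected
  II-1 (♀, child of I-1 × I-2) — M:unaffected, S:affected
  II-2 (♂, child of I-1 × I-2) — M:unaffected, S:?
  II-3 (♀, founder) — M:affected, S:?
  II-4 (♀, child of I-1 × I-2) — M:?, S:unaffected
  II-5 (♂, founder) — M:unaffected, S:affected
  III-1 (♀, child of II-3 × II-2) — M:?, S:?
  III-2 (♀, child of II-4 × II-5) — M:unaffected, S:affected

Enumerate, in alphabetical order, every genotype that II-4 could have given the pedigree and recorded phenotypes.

II-4 ∈ {Mm ss, mm ss}

M/I-1 aff ·: Mm
M/I-2 un ·: mm
M/II-1 un I-1×I-2: mm
M/II-2 un I-1×I-2: mm
M/II-3 aff ·: Mm|MM
M/II-4 ? I-1×I-2: mm|Mm
M/II-5 un ·: mm
M/III-1 ? II-3×II-2: mm|Mm
M/III-2 un II-4×II-5: mm
⇒ M over [I-1,I-2,II-1,II-2,II-3,II-4,II-5,III-1,III-2]: 6 consistent
S/I-1 ? ·: Ss
S/I-2 un ·: ss
S/II-1 aff I-1×I-2: Ss
S/II-2 ? I-1×I-2: ss|Ss
S/II-3 ? ·: ss|Ss|SS
S/II-4 un I-1×I-2: ss
S/II-5 aff ·: Ss|SS
S/III-1 ? II-3×II-2: ss|Ss|SS
S/III-2 aff II-4×II-5: Ss
⇒ S over [I-1,I-2,II-1,II-2,II-3,II-4,II-5,III-1,III-2]: 22 consistent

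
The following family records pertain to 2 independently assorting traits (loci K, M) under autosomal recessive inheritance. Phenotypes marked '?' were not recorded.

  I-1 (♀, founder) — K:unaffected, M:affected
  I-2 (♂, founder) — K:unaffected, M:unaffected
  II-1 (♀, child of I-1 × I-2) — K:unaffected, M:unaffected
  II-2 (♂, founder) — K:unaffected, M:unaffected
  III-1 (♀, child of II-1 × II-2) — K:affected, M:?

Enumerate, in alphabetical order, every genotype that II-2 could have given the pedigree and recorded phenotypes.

K/I-1 un ·: KK|Kk
K/I-2 un ·: KK|Kk
K/II-1 un I-1×I-2: Kk
K/II-2 un ·: Kk
K/III-1 aff II-1×II-2: kk
⇒ K over [I-1,I-2,II-1,II-2,III-1]: 3 consistent
M/I-1 aff ·: mm
M/I-2 un ·: MM|Mm
M/II-1 un I-1×I-2: Mm
M/II-2 un ·: MM|Mm
M/III-1 ? II-1×II-2: MM|Mm|mm
⇒ M over [I-1,I-2,II-1,II-2,III-1]: 10 consistent

II-2 ∈ {Kk MM, Kk Mm}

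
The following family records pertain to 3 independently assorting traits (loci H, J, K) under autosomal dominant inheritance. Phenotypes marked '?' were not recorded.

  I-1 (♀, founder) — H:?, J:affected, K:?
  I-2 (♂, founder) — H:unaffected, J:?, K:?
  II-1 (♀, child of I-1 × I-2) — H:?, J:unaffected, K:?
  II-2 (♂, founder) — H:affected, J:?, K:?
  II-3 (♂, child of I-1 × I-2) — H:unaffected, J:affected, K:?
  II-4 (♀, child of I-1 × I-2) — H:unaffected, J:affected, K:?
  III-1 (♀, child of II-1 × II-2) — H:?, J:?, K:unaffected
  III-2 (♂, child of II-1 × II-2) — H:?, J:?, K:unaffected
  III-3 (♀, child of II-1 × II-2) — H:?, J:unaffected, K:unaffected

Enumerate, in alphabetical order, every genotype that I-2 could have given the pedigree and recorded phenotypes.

H/I-1 ? ·: hh|Hh
H/I-2 un ·: hh
H/II-1 ? I-1×I-2: hh|Hh
H/II-2 aff ·: Hh|HH
H/II-3 un I-1×I-2: hh
H/II-4 un I-1×I-2: hh
H/III-1 ? II-1×II-2: hh|Hh|HH
H/III-2 ? II-1×II-2: hh|Hh|HH
H/III-3 ? II-1×II-2: hh|Hh|HH
⇒ H over [I-1,I-2,II-1,II-2,II-3,II-4,III-1,III-2,III-3]: 53 consistent
J/I-1 aff ·: Jj
J/I-2 ? ·: jj|Jj
J/II-1 un I-1×I-2: jj
J/II-2 ? ·: jj|Jj
J/II-3 aff I-1×I-2: Jj|JJ
J/II-4 aff I-1×I-2: Jj|JJ
J/III-1 ? II-1×II-2: jj|Jj
J/III-2 ? II-1×II-2: jj|Jj
J/III-3 un II-1×II-2: jj
⇒ J over [I-1,I-2,II-1,II-2,II-3,II-4,III-1,III-2,III-3]: 25 consistent
K/I-1 ? ·: kk|Kk|KK
K/I-2 ? ·: kk|Kk|KK
K/II-1 ? I-1×I-2: kk|Kk
K/II-2 ? ·: kk|Kk
K/II-3 ? I-1×I-2: kk|Kk|KK
K/II-4 ? I-1×I-2: kk|Kk|KK
K/III-1 un II-1×II-2: kk
K/III-2 un II-1×II-2: kk
K/III-3 un II-1×II-2: kk
⇒ K over [I-1,I-2,II-1,II-2,II-3,II-4,III-1,III-2,III-3]: 90 consistent

I-2 ∈ {hh Jj KK, hh Jj Kk, hh Jj kk, hh jj KK, hh jj Kk, hh jj kk}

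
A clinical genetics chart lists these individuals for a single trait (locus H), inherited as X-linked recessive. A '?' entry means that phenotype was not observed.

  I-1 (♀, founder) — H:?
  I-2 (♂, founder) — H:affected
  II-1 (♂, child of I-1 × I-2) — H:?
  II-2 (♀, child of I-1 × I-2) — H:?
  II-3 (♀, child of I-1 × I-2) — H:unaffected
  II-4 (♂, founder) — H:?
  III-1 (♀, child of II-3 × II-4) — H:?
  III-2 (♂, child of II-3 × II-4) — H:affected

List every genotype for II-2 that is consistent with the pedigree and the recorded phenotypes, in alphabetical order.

II-2 ∈ {X^HX^h, X^hX^h}

H/I-1 ? ·: X^HX^H|X^HX^h
H/I-2 aff ·: X^hY
H/II-1 ? I-1×I-2: X^HY|X^hY
H/II-2 ? I-1×I-2: X^HX^h|X^hX^h
H/II-3 un I-1×I-2: X^HX^h
H/II-4 ? ·: X^HY|X^hY
H/III-1 ? II-3×II-4: X^HX^H|X^HX^h|X^hX^h
H/III-2 aff II-3×II-4: X^hY
⇒ H over [I-1,I-2,II-1,II-2,II-3,II-4,III-1,III-2]: 20 consistent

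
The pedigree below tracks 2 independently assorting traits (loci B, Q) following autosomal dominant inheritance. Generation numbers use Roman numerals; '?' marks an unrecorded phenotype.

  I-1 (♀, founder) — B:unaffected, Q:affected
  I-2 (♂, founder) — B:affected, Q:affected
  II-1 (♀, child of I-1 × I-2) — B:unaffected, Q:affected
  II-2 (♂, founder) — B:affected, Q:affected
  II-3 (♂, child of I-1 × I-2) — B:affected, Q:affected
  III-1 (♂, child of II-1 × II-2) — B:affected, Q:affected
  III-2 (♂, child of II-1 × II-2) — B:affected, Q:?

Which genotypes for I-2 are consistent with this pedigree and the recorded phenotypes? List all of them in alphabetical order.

B/I-1 un ·: bb
B/I-2 aff ·: Bb
B/II-1 un I-1×I-2: bb
B/II-2 aff ·: Bb|BB
B/II-3 aff I-1×I-2: Bb
B/III-1 aff II-1×II-2: Bb
B/III-2 aff II-1×II-2: Bb
⇒ B over [I-1,I-2,II-1,II-2,II-3,III-1,III-2]: 2 consistent
Q/I-1 aff ·: Qq|QQ
Q/I-2 aff ·: Qq|QQ
Q/II-1 aff I-1×I-2: Qq|QQ
Q/II-2 aff ·: Qq|QQ
Q/II-3 aff I-1×I-2: Qq|QQ
Q/III-1 aff II-1×II-2: Qq|QQ
Q/III-2 ? II-1×II-2: qq|Qq|QQ
⇒ Q over [I-1,I-2,II-1,II-2,II-3,III-1,III-2]: 95 consistent

I-2 ∈ {Bb QQ, Bb Qq}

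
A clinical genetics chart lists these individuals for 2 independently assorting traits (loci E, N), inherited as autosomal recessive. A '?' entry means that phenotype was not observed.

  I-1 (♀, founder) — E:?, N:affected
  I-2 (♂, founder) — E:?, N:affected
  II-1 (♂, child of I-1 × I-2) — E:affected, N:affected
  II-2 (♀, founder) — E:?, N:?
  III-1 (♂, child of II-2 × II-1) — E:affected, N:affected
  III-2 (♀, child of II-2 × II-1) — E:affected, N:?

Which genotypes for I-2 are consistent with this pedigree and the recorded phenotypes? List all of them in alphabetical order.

E/I-1 ? ·: Ee|ee
E/I-2 ? ·: Ee|ee
E/II-1 aff I-1×I-2: ee
E/II-2 ? ·: Ee|ee
E/III-1 aff II-2×II-1: ee
E/III-2 aff II-2×II-1: ee
⇒ E over [I-1,I-2,II-1,II-2,III-1,III-2]: 8 consistent
N/I-1 aff ·: nn
N/I-2 aff ·: nn
N/II-1 aff I-1×I-2: nn
N/II-2 ? ·: Nn|nn
N/III-1 aff II-2×II-1: nn
N/III-2 ? II-2×II-1: Nn|nn
⇒ N over [I-1,I-2,II-1,II-2,III-1,III-2]: 3 consistent

I-2 ∈ {Ee nn, ee nn}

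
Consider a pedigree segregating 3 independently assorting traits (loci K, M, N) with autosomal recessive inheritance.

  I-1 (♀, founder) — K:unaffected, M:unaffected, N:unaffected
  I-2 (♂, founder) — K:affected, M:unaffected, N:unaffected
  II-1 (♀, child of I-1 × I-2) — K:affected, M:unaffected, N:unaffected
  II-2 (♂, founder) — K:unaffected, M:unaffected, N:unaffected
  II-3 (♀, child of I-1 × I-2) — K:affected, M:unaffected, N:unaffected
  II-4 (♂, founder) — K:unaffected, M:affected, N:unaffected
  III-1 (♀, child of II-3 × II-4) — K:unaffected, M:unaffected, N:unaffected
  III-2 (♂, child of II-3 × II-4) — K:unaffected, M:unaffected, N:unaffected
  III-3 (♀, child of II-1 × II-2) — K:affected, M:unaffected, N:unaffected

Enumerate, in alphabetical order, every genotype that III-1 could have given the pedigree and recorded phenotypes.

K/I-1 un ·: Kk
K/I-2 aff ·: kk
K/II-1 aff I-1×I-2: kk
K/II-2 un ·: Kk
K/II-3 aff I-1×I-2: kk
K/II-4 un ·: KK|Kk
K/III-1 un II-3×II-4: Kk
K/III-2 un II-3×II-4: Kk
K/III-3 aff II-1×II-2: kk
⇒ K over [I-1,I-2,II-1,II-2,II-3,II-4,III-1,III-2,III-3]: 2 consistent
M/I-1 un ·: MM|Mm
M/I-2 un ·: MM|Mm
M/II-1 un I-1×I-2: MM|Mm
M/II-2 un ·: MM|Mm
M/II-3 un I-1×I-2: MM|Mm
M/II-4 aff ·: mm
M/III-1 un II-3×II-4: Mm
M/III-2 un II-3×II-4: Mm
M/III-3 un II-1×II-2: MM|Mm
⇒ M over [I-1,I-2,II-1,II-2,II-3,II-4,III-1,III-2,III-3]: 45 consistent
N/I-1 un ·: NN|Nn
N/I-2 un ·: NN|Nn
N/II-1 un I-1×I-2: NN|Nn
N/II-2 un ·: NN|Nn
N/II-3 un I-1×I-2: NN|Nn
N/II-4 un ·: NN|Nn
N/III-1 un II-3×II-4: NN|Nn
N/III-2 un II-3×II-4: NN|Nn
N/III-3 un II-1×II-2: NN|Nn
⇒ N over [I-1,I-2,II-1,II-2,II-3,II-4,III-1,III-2,III-3]: 288 consistent

III-1 ∈ {Kk Mm NN, Kk Mm Nn}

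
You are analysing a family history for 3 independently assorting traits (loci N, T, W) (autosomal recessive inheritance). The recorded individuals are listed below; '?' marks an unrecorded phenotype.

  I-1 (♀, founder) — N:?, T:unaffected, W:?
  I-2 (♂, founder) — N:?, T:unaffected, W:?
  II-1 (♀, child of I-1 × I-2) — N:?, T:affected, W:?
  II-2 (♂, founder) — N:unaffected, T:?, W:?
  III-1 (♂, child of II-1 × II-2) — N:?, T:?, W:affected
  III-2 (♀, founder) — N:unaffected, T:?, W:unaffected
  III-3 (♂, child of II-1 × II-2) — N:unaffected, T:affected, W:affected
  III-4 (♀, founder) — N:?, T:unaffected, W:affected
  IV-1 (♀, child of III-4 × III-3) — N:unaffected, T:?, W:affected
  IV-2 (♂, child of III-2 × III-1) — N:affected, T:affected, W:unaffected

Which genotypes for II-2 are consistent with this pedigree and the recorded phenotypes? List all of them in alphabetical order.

N/I-1 ? ·: NN|Nn|nn
N/I-2 ? ·: NN|Nn|nn
N/II-1 ? I-1×I-2: NN|Nn|nn
N/II-2 un ·: NN|Nn
N/III-1 ? II-1×II-2: Nn|nn
N/III-2 un ·: Nn
N/III-3 un II-1×II-2: NN|Nn
N/III-4 ? ·: NN|Nn|nn
N/IV-1 un III-4×III-3: NN|Nn
N/IV-2 aff III-2×III-1: nn
⇒ N over [I-1,I-2,II-1,II-2,III-1,III-2,III-3,III-4,IV-1,IV-2]: 285 consistent
T/I-1 un ·: Tt
T/I-2 un ·: Tt
T/II-1 aff I-1×I-2: tt
T/II-2 ? ·: Tt|tt
T/III-1 ? II-1×II-2: Tt|tt
T/III-2 ? ·: Tt|tt
T/III-3 aff II-1×II-2: tt
T/III-4 un ·: TT|Tt
T/IV-1 ? III-4×III-3: Tt|tt
T/IV-2 aff III-2×III-1: tt
⇒ T over [I-1,I-2,II-1,II-2,III-1,III-2,III-3,III-4,IV-1,IV-2]: 18 consistent
W/I-1 ? ·: WW|Ww|ww
W/I-2 ? ·: WW|Ww|ww
W/II-1 ? I-1×I-2: Ww|ww
W/II-2 ? ·: Ww|ww
W/III-1 aff II-1×II-2: ww
W/III-2 un ·: WW|Ww
W/III-3 aff II-1×II-2: ww
W/III-4 aff ·: ww
W/IV-1 aff III-4×III-3: ww
W/IV-2 un III-2×III-1: Ww
⇒ W over [I-1,I-2,II-1,II-2,III-1,III-2,III-3,III-4,IV-1,IV-2]: 44 consistent

II-2 ∈ {NN Tt Ww, NN Tt ww, NN tt Ww, NN tt ww, Nn Tt Ww, Nn Tt ww, Nn tt Ww, Nn tt ww}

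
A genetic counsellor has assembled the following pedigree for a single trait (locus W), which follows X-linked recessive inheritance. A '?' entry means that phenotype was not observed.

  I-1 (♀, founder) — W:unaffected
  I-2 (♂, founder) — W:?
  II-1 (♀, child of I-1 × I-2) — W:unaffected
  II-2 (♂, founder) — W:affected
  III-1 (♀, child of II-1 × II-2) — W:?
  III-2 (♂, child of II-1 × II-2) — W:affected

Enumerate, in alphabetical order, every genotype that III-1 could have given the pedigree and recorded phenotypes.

W/I-1 un ·: X^WX^W|X^WX^w
W/I-2 ? ·: X^WY|X^wY
W/II-1 un I-1×I-2: X^WX^w
W/II-2 aff ·: X^wY
W/III-1 ? II-1×II-2: X^WX^w|X^wX^w
W/III-2 aff II-1×II-2: X^wY
⇒ W over [I-1,I-2,II-1,II-2,III-1,III-2]: 6 consistent

III-1 ∈ {X^WX^w, X^wX^w}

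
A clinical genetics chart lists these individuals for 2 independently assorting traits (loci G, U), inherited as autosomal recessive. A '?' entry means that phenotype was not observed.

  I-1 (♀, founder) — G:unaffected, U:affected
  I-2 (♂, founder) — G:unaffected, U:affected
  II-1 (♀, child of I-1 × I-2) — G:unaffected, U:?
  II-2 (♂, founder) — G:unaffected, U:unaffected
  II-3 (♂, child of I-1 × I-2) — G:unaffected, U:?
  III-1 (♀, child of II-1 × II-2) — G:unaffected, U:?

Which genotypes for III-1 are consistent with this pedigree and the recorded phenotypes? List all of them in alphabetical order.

G/I-1 un ·: GG|Gg
G/I-2 un ·: GG|Gg
G/II-1 un I-1×I-2: GG|Gg
G/II-2 un ·: GG|Gg
G/II-3 un I-1×I-2: GG|Gg
G/III-1 un II-1×II-2: GG|Gg
⇒ G over [I-1,I-2,II-1,II-2,II-3,III-1]: 45 consistent
U/I-1 aff ·: uu
U/I-2 aff ·: uu
U/II-1 ? I-1×I-2: uu
U/II-2 un ·: UU|Uu
U/II-3 ? I-1×I-2: uu
U/III-1 ? II-1×II-2: Uu|uu
⇒ U over [I-1,I-2,II-1,II-2,II-3,III-1]: 3 consistent

III-1 ∈ {GG Uu, GG uu, Gg Uu, Gg uu}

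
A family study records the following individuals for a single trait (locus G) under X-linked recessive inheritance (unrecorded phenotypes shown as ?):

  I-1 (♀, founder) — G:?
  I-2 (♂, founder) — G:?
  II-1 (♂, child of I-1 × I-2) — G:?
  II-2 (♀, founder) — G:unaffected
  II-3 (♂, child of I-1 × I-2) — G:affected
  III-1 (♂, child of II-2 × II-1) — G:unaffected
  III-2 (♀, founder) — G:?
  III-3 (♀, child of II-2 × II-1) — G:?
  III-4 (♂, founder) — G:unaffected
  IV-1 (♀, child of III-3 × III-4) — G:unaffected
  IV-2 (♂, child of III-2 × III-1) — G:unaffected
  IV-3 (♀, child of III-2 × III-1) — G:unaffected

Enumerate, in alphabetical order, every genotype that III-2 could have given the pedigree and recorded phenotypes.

G/I-1 ? ·: X^GX^g|X^gX^g
G/I-2 ? ·: X^GY|X^gY
G/II-1 ? I-1×I-2: X^GY|X^gY
G/II-2 un ·: X^GX^G|X^GX^g
G/II-3 aff I-1×I-2: X^gY
G/III-1 un II-2×II-1: X^GY
G/III-2 ? ·: X^GX^G|X^GX^g
G/III-3 ? II-2×II-1: X^GX^G|X^GX^g|X^gX^g
G/III-4 un ·: X^GY
G/IV-1 un III-3×III-4: X^GX^G|X^GX^g
G/IV-2 un III-2×III-1: X^GY
G/IV-3 un III-2×III-1: X^GX^G|X^GX^g
⇒ G over [I-1,I-2,II-1,II-2,II-3,III-1,III-2,III-3,III-4,IV-1,IV-2,IV-3]: 84 consistent

III-2 ∈ {X^GX^G, X^GX^g}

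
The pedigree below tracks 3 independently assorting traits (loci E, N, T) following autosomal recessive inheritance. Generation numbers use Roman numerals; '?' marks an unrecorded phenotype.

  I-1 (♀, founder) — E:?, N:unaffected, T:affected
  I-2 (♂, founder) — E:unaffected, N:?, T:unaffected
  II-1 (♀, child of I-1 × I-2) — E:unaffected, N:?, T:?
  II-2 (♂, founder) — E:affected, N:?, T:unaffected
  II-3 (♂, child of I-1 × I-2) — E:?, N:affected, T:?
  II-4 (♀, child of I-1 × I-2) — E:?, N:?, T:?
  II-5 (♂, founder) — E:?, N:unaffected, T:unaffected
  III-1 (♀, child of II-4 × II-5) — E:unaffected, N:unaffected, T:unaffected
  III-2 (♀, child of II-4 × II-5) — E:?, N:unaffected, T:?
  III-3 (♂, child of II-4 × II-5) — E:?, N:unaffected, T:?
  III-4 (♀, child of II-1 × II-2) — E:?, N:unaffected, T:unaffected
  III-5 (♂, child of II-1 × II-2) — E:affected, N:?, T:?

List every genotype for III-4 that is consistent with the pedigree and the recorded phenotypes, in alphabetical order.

E/I-1 ? ·: EE|Ee|ee
E/I-2 un ·: EE|Ee
E/II-1 un I-1×I-2: Ee
E/II-2 aff ·: ee
E/II-3 ? I-1×I-2: EE|Ee|ee
E/II-4 ? I-1×I-2: EE|Ee|ee
E/II-5 ? ·: EE|Ee|ee
E/III-1 un II-4×II-5: EE|Ee
E/III-2 ? II-4×II-5: EE|Ee|ee
E/III-3 ? II-4×II-5: EE|Ee|ee
E/III-4 ? II-1×II-2: Ee|ee
E/III-5 aff II-1×II-2: ee
⇒ E over [I-1,I-2,II-1,II-2,II-3,II-4,II-5,III-1,III-2,III-3,III-4,III-5]: 790 consistent
N/I-1 un ·: Nn
N/I-2 ? ·: Nn|nn
N/II-1 ? I-1×I-2: NN|Nn|nn
N/II-2 ? ·: NN|Nn|nn
N/II-3 aff I-1×I-2: nn
N/II-4 ? I-1×I-2: NN|Nn|nn
N/II-5 un ·: NN|Nn
N/III-1 un II-4×II-5: NN|Nn
N/III-2 un II-4×II-5: NN|Nn
N/III-3 un II-4×II-5: NN|Nn
N/III-4 un II-1×II-2: NN|Nn
N/III-5 ? II-1×II-2: NN|Nn|nn
⇒ N over [I-1,I-2,II-1,II-2,II-3,II-4,II-5,III-1,III-2,III-3,III-4,III-5]: 837 consistent
T/I-1 aff ·: tt
T/I-2 un ·: TT|Tt
T/II-1 ? I-1×I-2: Tt|tt
T/II-2 un ·: TT|Tt
T/II-3 ? I-1×I-2: Tt|tt
T/II-4 ? I-1×I-2: Tt|tt
T/II-5 un ·: TT|Tt
T/III-1 un II-4×II-5: TT|Tt
T/III-2 ? II-4×II-5: TT|Tt|tt
T/III-3 ? II-4×II-5: TT|Tt|tt
T/III-4 un II-1×II-2: TT|Tt
T/III-5 ? II-1×II-2: TT|Tt|tt
⇒ T over [I-1,I-2,II-1,II-2,II-3,II-4,II-5,III-1,III-2,III-3,III-4,III-5]: 1066 consistent

III-4 ∈ {Ee NN TT, Ee NN Tt, Ee Nn TT, Ee Nn Tt, ee NN TT, ee NN Tt, ee Nn TT, ee Nn Tt}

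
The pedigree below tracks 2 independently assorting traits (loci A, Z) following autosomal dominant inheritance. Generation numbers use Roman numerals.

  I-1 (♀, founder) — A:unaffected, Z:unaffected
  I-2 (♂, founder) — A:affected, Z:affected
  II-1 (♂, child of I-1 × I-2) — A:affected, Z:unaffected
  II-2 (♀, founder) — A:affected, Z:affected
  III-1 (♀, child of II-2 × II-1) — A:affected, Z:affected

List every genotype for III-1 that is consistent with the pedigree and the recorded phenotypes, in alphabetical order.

III-1 ∈ {AA Zz, Aa Zz}

A/I-1 un ·: aa
A/I-2 aff ·: Aa|AA
A/II-1 aff I-1×I-2: Aa
A/II-2 aff ·: Aa|AA
A/III-1 aff II-2×II-1: Aa|AA
⇒ A over [I-1,I-2,II-1,II-2,III-1]: 8 consistent
Z/I-1 un ·: zz
Z/I-2 aff ·: Zz
Z/II-1 un I-1×I-2: zz
Z/II-2 aff ·: Zz|ZZ
Z/III-1 aff II-2×II-1: Zz
⇒ Z over [I-1,I-2,II-1,II-2,III-1]: 2 consistent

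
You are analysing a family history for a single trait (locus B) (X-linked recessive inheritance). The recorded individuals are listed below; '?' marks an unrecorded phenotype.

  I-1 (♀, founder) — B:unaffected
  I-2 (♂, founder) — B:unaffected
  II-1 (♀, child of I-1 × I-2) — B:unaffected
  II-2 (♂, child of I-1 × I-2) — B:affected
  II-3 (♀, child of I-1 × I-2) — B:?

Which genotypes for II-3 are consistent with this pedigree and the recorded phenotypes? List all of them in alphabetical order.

B/I-1 un ·: X^BX^b
B/I-2 un ·: X^BY
B/II-1 un I-1×I-2: X^BX^B|X^BX^b
B/II-2 aff I-1×I-2: X^bY
B/II-3 ? I-1×I-2: X^BX^B|X^BX^b
⇒ B over [I-1,I-2,II-1,II-2,II-3]: 4 consistent

II-3 ∈ {X^BX^B, X^BX^b}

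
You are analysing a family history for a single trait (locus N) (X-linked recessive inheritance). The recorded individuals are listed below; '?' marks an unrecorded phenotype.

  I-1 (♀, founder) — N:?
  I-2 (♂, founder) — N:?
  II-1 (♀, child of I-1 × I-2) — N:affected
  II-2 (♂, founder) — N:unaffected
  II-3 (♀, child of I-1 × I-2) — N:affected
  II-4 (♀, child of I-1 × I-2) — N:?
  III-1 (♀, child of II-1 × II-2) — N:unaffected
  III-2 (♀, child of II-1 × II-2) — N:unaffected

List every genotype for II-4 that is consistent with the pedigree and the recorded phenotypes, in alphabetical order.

N/I-1 ? ·: X^NX^n|X^nX^n
N/I-2 ? ·: X^nY
N/II-1 aff I-1×I-2: X^nX^n
N/II-2 un ·: X^NY
N/II-3 aff I-1×I-2: X^nX^n
N/II-4 ? I-1×I-2: X^NX^n|X^nX^n
N/III-1 un II-1×II-2: X^NX^n
N/III-2 un II-1×II-2: X^NX^n
⇒ N over [I-1,I-2,II-1,II-2,II-3,II-4,III-1,III-2]: 3 consistent

II-4 ∈ {X^NX^n, X^nX^n}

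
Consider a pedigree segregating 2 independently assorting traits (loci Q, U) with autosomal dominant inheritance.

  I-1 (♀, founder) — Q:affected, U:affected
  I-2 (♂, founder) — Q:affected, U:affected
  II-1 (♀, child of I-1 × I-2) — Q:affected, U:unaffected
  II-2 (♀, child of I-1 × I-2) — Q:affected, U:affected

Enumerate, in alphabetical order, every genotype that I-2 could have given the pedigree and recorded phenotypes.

I-2 ∈ {QQ Uu, Qq Uu}

Q/I-1 aff ·: Qq|QQ
Q/I-2 aff ·: Qq|QQ
Q/II-1 aff I-1×I-2: Qq|QQ
Q/II-2 aff I-1×I-2: Qq|QQ
⇒ Q over [I-1,I-2,II-1,II-2]: 13 consistent
U/I-1 aff ·: Uu
U/I-2 aff ·: Uu
U/II-1 un I-1×I-2: uu
U/II-2 aff I-1×I-2: Uu|UU
⇒ U over [I-1,I-2,II-1,II-2]: 2 consistent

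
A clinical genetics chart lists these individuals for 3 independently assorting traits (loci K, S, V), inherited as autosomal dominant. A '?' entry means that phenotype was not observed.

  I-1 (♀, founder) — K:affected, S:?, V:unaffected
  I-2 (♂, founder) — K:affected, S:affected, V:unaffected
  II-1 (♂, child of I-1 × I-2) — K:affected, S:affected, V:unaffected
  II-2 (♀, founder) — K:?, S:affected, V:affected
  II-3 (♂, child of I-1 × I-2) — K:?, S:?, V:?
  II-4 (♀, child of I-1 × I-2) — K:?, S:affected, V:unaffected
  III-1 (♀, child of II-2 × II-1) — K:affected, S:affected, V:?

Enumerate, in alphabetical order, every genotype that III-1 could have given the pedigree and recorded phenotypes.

K/I-1 aff ·: Kk|KK
K/I-2 aff ·: Kk|KK
K/II-1 aff I-1×I-2: Kk|KK
K/II-2 ? ·: kk|Kk|KK
K/II-3 ? I-1×I-2: kk|Kk|KK
K/II-4 ? I-1×I-2: kk|Kk|KK
K/III-1 aff II-2×II-1: Kk|KK
⇒ K over [I-1,I-2,II-1,II-2,II-3,II-4,III-1]: 157 consistent
S/I-1 ? ·: ss|Ss|SS
S/I-2 aff ·: Ss|SS
S/II-1 aff I-1×I-2: Ss|SS
S/II-2 aff ·: Ss|SS
S/II-3 ? I-1×I-2: ss|Ss|SS
S/II-4 aff I-1×I-2: Ss|SS
S/III-1 aff II-2×II-1: Ss|SS
⇒ S over [I-1,I-2,II-1,II-2,II-3,II-4,III-1]: 113 consistent
V/I-1 un ·: vv
V/I-2 un ·: vv
V/II-1 un I-1×I-2: vv
V/II-2 aff ·: Vv|VV
V/II-3 ? I-1×I-2: vv
V/II-4 un I-1×I-2: vv
V/III-1 ? II-2×II-1: vv|Vv
⇒ V over [I-1,I-2,II-1,II-2,II-3,II-4,III-1]: 3 consistent

III-1 ∈ {KK SS Vv, KK SS vv, KK Ss Vv, KK Ss vv, Kk SS Vv, Kk SS vv, Kk Ss Vv, Kk Ss vv}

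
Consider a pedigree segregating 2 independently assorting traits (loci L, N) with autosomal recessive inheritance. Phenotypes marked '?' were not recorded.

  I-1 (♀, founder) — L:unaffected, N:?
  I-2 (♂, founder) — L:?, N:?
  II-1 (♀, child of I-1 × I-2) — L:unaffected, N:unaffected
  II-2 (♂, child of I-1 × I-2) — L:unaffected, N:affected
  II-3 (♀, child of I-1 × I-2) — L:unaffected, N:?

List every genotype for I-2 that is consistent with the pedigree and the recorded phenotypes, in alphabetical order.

L/I-1 un ·: LL|Ll
L/I-2 ? ·: LL|Ll|ll
L/II-1 un I-1×I-2: LL|Ll
L/II-2 un I-1×I-2: LL|Ll
L/II-3 un I-1×I-2: LL|Ll
⇒ L over [I-1,I-2,II-1,II-2,II-3]: 27 consistent
N/I-1 ? ·: Nn|nn
N/I-2 ? ·: Nn|nn
N/II-1 un I-1×I-2: NN|Nn
N/II-2 aff I-1×I-2: nn
N/II-3 ? I-1×I-2: NN|Nn|nn
⇒ N over [I-1,I-2,II-1,II-2,II-3]: 10 consistent

I-2 ∈ {LL Nn, LL nn, Ll Nn, Ll nn, ll Nn, ll nn}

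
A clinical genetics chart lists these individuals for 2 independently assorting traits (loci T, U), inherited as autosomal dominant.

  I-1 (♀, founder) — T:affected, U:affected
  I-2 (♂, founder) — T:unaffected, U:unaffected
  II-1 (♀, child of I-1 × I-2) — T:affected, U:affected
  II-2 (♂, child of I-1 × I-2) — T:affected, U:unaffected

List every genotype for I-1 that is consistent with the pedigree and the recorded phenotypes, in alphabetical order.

T/I-1 aff ·: Tt|TT
T/I-2 un ·: tt
T/II-1 aff I-1×I-2: Tt
T/II-2 aff I-1×I-2: Tt
⇒ T over [I-1,I-2,II-1,II-2]: 2 consistent
U/I-1 aff ·: Uu
U/I-2 un ·: uu
U/II-1 aff I-1×I-2: Uu
U/II-2 un I-1×I-2: uu
⇒ U over [I-1,I-2,II-1,II-2]: 1 consistent

I-1 ∈ {TT Uu, Tt Uu}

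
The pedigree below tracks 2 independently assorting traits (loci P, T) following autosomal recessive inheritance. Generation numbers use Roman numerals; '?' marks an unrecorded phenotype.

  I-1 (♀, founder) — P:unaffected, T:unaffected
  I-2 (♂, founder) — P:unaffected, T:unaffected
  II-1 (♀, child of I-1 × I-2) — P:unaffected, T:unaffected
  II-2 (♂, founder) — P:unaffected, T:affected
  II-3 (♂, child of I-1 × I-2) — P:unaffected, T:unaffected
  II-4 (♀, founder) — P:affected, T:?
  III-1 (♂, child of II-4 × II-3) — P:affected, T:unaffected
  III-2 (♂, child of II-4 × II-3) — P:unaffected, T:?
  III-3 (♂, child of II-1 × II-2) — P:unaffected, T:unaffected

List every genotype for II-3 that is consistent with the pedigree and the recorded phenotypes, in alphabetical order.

P/I-1 un ·: PP|Pp
P/I-2 un ·: PP|Pp
P/II-1 un I-1×I-2: PP|Pp
P/II-2 un ·: PP|Pp
P/II-3 un I-1×I-2: Pp
P/II-4 aff ·: pp
P/III-1 aff II-4×II-3: pp
P/III-2 un II-4×II-3: Pp
P/III-3 un II-1×II-2: PP|Pp
⇒ P over [I-1,I-2,II-1,II-2,II-3,II-4,III-1,III-2,III-3]: 21 consistent
T/I-1 un ·: TT|Tt
T/I-2 un ·: TT|Tt
T/II-1 un I-1×I-2: TT|Tt
T/II-2 aff ·: tt
T/II-3 un I-1×I-2: TT|Tt
T/II-4 ? ·: TT|Tt|tt
T/III-1 un II-4×II-3: TT|Tt
T/III-2 ? II-4×II-3: TT|Tt|tt
T/III-3 un II-1×II-2: Tt
⇒ T over [I-1,I-2,II-1,II-2,II-3,II-4,III-1,III-2,III-3]: 114 consistent

II-3 ∈ {Pp TT, Pp Tt}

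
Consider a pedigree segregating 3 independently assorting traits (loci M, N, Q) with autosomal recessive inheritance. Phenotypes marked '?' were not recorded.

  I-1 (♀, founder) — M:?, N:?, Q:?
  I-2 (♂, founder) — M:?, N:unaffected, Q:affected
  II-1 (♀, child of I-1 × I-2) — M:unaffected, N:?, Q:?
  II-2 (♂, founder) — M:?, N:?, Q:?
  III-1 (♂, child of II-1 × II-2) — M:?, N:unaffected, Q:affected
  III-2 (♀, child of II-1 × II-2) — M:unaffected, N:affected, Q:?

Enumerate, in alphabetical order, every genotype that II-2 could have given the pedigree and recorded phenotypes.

M/I-1 ? ·: MM|Mm|mm
M/I-2 ? ·: MM|Mm|mm
M/II-1 un I-1×I-2: MM|Mm
M/II-2 ? ·: MM|Mm|mm
M/III-1 ? II-1×II-2: MM|Mm|mm
M/III-2 un II-1×II-2: MM|Mm
⇒ M over [I-1,I-2,II-1,II-2,III-1,III-2]: 108 consistent
N/I-1 ? ·: NN|Nn|nn
N/I-2 un ·: NN|Nn
N/II-1 ? I-1×I-2: Nn|nn
N/II-2 ? ·: Nn|nn
N/III-1 un II-1×II-2: NN|Nn
N/III-2 aff II-1×II-2: nn
⇒ N over [I-1,I-2,II-1,II-2,III-1,III-2]: 17 consistent
Q/I-1 ? ·: QQ|Qq|qq
Q/I-2 aff ·: qq
Q/II-1 ? I-1×I-2: Qq|qq
Q/II-2 ? ·: Qq|qq
Q/III-1 aff II-1×II-2: qq
Q/III-2 ? II-1×II-2: QQ|Qq|qq
⇒ Q over [I-1,I-2,II-1,II-2,III-1,III-2]: 16 consistent

II-2 ∈ {MM Nn Qq, MM Nn qq, MM nn Qq, MM nn qq, Mm Nn Qq, Mm Nn qq, Mm nn Qq, Mm nn qq, mm Nn Qq, mm Nn qq, mm nn Qq, mm nn qq}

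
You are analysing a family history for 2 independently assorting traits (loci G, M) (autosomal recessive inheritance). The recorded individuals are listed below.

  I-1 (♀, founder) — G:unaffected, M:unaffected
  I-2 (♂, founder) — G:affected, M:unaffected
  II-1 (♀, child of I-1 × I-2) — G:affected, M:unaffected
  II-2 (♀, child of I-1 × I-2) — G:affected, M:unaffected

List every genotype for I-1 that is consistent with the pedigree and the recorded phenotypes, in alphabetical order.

G/I-1 un ·: Gg
G/I-2 aff ·: gg
G/II-1 aff I-1×I-2: gg
G/II-2 aff I-1×I-2: gg
⇒ G over [I-1,I-2,II-1,II-2]: 1 consistent
M/I-1 un ·: MM|Mm
M/I-2 un ·: MM|Mm
M/II-1 un I-1×I-2: MM|Mm
M/II-2 un I-1×I-2: MM|Mm
⇒ M over [I-1,I-2,II-1,II-2]: 13 consistent

I-1 ∈ {Gg MM, Gg Mm}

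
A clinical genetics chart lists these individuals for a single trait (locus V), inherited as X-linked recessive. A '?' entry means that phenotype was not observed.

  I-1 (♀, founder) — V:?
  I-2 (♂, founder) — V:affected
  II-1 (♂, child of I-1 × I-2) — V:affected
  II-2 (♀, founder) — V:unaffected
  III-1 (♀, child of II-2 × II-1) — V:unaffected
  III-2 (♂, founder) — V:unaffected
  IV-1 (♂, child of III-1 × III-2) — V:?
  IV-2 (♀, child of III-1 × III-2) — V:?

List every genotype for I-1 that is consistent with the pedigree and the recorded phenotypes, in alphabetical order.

I-1 ∈ {X^VX^v, X^vX^v}

V/I-1 ? ·: X^VX^v|X^vX^v
V/I-2 aff ·: X^vY
V/II-1 aff I-1×I-2: X^vY
V/II-2 un ·: X^VX^V|X^VX^v
V/III-1 un II-2×II-1: X^VX^v
V/III-2 un ·: X^VY
V/IV-1 ? III-1×III-2: X^VY|X^vY
V/IV-2 ? III-1×III-2: X^VX^V|X^VX^v
⇒ V over [I-1,I-2,II-1,II-2,III-1,III-2,IV-1,IV-2]: 16 consistent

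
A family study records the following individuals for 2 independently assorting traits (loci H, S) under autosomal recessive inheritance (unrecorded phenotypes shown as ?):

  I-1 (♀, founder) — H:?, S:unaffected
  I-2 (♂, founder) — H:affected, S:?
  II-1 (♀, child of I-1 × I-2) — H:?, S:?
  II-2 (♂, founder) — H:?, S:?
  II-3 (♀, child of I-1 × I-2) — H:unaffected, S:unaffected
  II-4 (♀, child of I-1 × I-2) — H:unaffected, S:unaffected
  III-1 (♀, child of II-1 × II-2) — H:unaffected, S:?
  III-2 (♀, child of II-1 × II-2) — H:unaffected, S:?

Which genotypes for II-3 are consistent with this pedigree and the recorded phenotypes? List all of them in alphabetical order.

H/I-1 ? ·: HH|Hh
H/I-2 aff ·: hh
H/II-1 ? I-1×I-2: Hh|hh
H/II-2 ? ·: HH|Hh|hh
H/II-3 un I-1×I-2: Hh
H/II-4 un I-1×I-2: Hh
H/III-1 un II-1×II-2: HH|Hh
H/III-2 un II-1×II-2: HH|Hh
⇒ H over [I-1,I-2,II-1,II-2,II-3,II-4,III-1,III-2]: 20 consistent
S/I-1 un ·: SS|Ss
S/I-2 ? ·: SS|Ss|ss
S/II-1 ? I-1×I-2: SS|Ss|ss
S/II-2 ? ·: SS|Ss|ss
S/II-3 un I-1×I-2: SS|Ss
S/II-4 un I-1×I-2: SS|Ss
S/III-1 ? II-1×II-2: SS|Ss|ss
S/III-2 ? II-1×II-2: SS|Ss|ss
⇒ S over [I-1,I-2,II-1,II-2,II-3,II-4,III-1,III-2]: 346 consistent

II-3 ∈ {Hh SS, Hh Ss}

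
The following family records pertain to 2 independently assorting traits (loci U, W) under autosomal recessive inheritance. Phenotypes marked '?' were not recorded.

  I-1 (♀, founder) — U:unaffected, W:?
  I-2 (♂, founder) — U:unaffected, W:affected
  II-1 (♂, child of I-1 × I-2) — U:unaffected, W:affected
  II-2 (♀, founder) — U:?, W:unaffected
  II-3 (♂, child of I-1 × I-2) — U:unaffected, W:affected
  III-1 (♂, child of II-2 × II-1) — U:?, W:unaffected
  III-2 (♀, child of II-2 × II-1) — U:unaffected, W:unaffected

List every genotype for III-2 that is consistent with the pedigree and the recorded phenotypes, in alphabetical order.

U/I-1 un ·: UU|Uu
U/I-2 un ·: UU|Uu
U/II-1 un I-1×I-2: UU|Uu
U/II-2 ? ·: UU|Uu|uu
U/II-3 un I-1×I-2: UU|Uu
U/III-1 ? II-2×II-1: UU|Uu|uu
U/III-2 un II-2×II-1: UU|Uu
⇒ U over [I-1,I-2,II-1,II-2,II-3,III-1,III-2]: 114 consistent
W/I-1 ? ·: Ww|ww
W/I-2 aff ·: ww
W/II-1 aff I-1×I-2: ww
W/II-2 un ·: WW|Ww
W/II-3 aff I-1×I-2: ww
W/III-1 un II-2×II-1: Ww
W/III-2 un II-2×II-1: Ww
⇒ W over [I-1,I-2,II-1,II-2,II-3,III-1,III-2]: 4 consistent

III-2 ∈ {UU Ww, Uu Ww}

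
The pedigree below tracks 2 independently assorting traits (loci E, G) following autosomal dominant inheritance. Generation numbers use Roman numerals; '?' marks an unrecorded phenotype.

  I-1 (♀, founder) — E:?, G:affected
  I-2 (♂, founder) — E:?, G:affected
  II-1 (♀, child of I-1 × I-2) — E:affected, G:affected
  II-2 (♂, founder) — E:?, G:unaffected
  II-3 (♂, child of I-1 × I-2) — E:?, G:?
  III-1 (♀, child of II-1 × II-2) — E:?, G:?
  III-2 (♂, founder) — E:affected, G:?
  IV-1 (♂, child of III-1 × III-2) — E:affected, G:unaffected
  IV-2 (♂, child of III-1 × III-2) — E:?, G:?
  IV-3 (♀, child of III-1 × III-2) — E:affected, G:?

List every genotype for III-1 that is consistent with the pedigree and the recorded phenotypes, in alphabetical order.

III-1 ∈ {EE Gg, EE gg, Ee Gg, Ee gg, ee Gg, ee gg}

E/I-1 ? ·: ee|Ee|EE
E/I-2 ? ·: ee|Ee|EE
E/II-1 aff I-1×I-2: Ee|EE
E/II-2 ? ·: ee|Ee|EE
E/II-3 ? I-1×I-2: ee|Ee|EE
E/III-1 ? II-1×II-2: ee|Ee|EE
E/III-2 aff ·: Ee|EE
E/IV-1 aff III-1×III-2: Ee|EE
E/IV-2 ? III-1×III-2: ee|Ee|EE
E/IV-3 aff III-1×III-2: Ee|EE
⇒ E over [I-1,I-2,II-1,II-2,II-3,III-1,III-2,IV-1,IV-2,IV-3]: 1556 consistent
G/I-1 aff ·: Gg|GG
G/I-2 aff ·: Gg|GG
G/II-1 aff I-1×I-2: Gg|GG
G/II-2 un ·: gg
G/II-3 ? I-1×I-2: gg|Gg|GG
G/III-1 ? II-1×II-2: gg|Gg
G/III-2 ? ·: gg|Gg
G/IV-1 un III-1×III-2: gg
G/IV-2 ? III-1×III-2: gg|Gg|GG
G/IV-3 ? III-1×III-2: gg|Gg|GG
⇒ G over [I-1,I-2,II-1,II-2,II-3,III-1,III-2,IV-1,IV-2,IV-3]: 230 consistent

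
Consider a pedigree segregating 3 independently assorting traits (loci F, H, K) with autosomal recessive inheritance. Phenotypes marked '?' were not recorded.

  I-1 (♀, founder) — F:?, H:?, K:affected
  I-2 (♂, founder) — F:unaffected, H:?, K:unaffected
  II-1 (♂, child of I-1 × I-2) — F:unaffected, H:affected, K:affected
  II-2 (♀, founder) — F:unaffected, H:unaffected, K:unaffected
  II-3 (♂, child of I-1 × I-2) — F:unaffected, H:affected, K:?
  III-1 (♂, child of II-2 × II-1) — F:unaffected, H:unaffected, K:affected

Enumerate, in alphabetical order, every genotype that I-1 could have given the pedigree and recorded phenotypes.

F/I-1 ? ·: FF|Ff|ff
F/I-2 un ·: FF|Ff
F/II-1 un I-1×I-2: FF|Ff
F/II-2 un ·: FF|Ff
F/II-3 un I-1×I-2: FF|Ff
F/III-1 un II-2×II-1: FF|Ff
⇒ F over [I-1,I-2,II-1,II-2,II-3,III-1]: 53 consistent
H/I-1 ? ·: Hh|hh
H/I-2 ? ·: Hh|hh
H/II-1 aff I-1×I-2: hh
H/II-2 un ·: HH|Hh
H/II-3 aff I-1×I-2: hh
H/III-1 un II-2×II-1: Hh
⇒ H over [I-1,I-2,II-1,II-2,II-3,III-1]: 8 consistent
K/I-1 aff ·: kk
K/I-2 un ·: Kk
K/II-1 aff I-1×I-2: kk
K/II-2 un ·: Kk
K/II-3 ? I-1×I-2: Kk|kk
K/III-1 aff II-2×II-1: kk
⇒ K over [I-1,I-2,II-1,II-2,II-3,III-1]: 2 consistent

I-1 ∈ {FF Hh kk, FF hh kk, Ff Hh kk, Ff hh kk, ff Hh kk, ff hh kk}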